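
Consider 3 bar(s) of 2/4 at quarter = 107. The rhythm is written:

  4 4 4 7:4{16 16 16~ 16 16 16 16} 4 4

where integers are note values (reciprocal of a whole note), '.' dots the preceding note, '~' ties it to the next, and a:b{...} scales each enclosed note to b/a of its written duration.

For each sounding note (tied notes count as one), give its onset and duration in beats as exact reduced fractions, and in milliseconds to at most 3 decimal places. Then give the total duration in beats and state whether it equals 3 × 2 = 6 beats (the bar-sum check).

1) 0.0ms=0b +560.748ms=1b
2) 560.748ms=1b +560.748ms=1b
3) 1121.495ms=2b +560.748ms=1b
4) 1682.243ms=3b +80.107ms=1/7b
5) 1762.35ms=22/7b +80.107ms=1/7b
6) 1842.457ms=23/7b +160.214ms=2/7b
7) 2002.67ms=25/7b +80.107ms=1/7b
8) 2082.777ms=26/7b +80.107ms=1/7b
9) 2162.884ms=27/7b +80.107ms=1/7b
10) 2242.991ms=4b +560.748ms=1b
11) 2803.738ms=5b +560.748ms=1b
Σ=6b of 6 (107bpm 2/4) — PASS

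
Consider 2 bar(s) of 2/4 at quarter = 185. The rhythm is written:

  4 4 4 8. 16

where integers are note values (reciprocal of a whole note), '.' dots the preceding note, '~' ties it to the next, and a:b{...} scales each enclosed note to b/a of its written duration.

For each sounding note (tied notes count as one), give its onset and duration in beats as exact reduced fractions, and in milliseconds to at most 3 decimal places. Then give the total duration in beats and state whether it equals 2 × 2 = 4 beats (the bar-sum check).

1) 0.0ms=0b +324.324ms=1b
2) 324.324ms=1b +324.324ms=1b
3) 648.649ms=2b +324.324ms=1b
4) 972.973ms=3b +243.243ms=3/4b
5) 1216.216ms=15/4b +81.081ms=1/4b
Σ=4b of 4 (185bpm 2/4) — PASS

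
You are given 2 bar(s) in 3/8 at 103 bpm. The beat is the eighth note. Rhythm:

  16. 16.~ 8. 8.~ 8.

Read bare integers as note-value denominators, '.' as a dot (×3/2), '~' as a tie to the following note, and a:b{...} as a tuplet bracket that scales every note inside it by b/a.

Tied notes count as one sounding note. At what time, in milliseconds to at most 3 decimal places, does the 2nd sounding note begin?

note 2 onset = 3/4b = 436.893ms

1. 0.0ms @ 0 + 436.893ms (3/4)
2. 436.893ms @ 3/4 + 1310.68ms (9/4)
3. 1747.573ms @ 3 + 1747.573ms (3)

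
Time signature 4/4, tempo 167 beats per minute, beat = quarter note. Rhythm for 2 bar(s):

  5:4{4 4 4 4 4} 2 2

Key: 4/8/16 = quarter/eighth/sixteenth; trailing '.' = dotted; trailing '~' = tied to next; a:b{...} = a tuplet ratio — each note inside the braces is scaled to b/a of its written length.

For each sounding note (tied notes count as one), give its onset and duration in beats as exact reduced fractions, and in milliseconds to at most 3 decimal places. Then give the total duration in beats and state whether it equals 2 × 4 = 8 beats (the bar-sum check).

1) 0.0ms=0b +287.425ms=4/5b
2) 287.425ms=4/5b +287.425ms=4/5b
3) 574.85ms=8/5b +287.425ms=4/5b
4) 862.275ms=12/5b +287.425ms=4/5b
5) 1149.701ms=16/5b +287.425ms=4/5b
6) 1437.126ms=4b +718.563ms=2b
7) 2155.689ms=6b +718.563ms=2b
Σ=8b of 8 (167bpm 4/4) — PASS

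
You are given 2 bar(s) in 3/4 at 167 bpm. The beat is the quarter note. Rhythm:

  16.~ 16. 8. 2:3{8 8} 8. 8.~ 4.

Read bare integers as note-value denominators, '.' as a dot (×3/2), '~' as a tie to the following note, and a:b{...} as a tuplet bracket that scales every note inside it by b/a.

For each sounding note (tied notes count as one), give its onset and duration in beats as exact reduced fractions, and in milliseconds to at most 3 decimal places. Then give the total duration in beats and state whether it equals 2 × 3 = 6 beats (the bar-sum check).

1) 0.0ms=0b +269.461ms=3/4b
2) 269.461ms=3/4b +269.461ms=3/4b
3) 538.922ms=3/2b +269.461ms=3/4b
4) 808.383ms=9/4b +269.461ms=3/4b
5) 1077.844ms=3b +269.461ms=3/4b
6) 1347.305ms=15/4b +808.383ms=9/4b
Σ=6b of 6 (167bpm 3/4) — PASS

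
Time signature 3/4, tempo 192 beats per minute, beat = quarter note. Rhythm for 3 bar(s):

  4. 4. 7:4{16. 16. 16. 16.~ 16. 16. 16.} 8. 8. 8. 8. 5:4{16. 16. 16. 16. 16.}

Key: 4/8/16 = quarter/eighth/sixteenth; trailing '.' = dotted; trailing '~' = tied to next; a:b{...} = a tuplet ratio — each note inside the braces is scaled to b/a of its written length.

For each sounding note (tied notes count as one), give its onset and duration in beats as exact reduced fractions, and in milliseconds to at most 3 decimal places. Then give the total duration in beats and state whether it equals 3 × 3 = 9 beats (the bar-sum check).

1) 0.0ms=0b +468.75ms=3/2b
2) 468.75ms=3/2b +468.75ms=3/2b
3) 937.5ms=3b +66.964ms=3/14b
4) 1004.464ms=45/14b +66.964ms=3/14b
5) 1071.429ms=24/7b +66.964ms=3/14b
6) 1138.393ms=51/14b +133.929ms=3/7b
7) 1272.321ms=57/14b +66.964ms=3/14b
8) 1339.286ms=30/7b +66.964ms=3/14b
9) 1406.25ms=9/2b +234.375ms=3/4b
10) 1640.625ms=21/4b +234.375ms=3/4b
11) 1875.0ms=6b +234.375ms=3/4b
12) 2109.375ms=27/4b +234.375ms=3/4b
13) 2343.75ms=15/2b +93.75ms=3/10b
14) 2437.5ms=39/5b +93.75ms=3/10b
15) 2531.25ms=81/10b +93.75ms=3/10b
16) 2625.0ms=42/5b +93.75ms=3/10b
17) 2718.75ms=87/10b +93.75ms=3/10b
Σ=9b of 9 (192bpm 3/4) — PASS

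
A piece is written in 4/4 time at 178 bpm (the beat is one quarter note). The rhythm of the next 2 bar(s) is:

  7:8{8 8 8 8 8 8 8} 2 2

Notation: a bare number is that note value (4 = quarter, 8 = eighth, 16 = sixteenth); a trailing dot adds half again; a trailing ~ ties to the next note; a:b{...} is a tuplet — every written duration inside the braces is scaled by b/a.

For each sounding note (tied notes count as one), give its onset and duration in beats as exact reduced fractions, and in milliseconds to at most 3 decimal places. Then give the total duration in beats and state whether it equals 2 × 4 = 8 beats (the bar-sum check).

1) 0.0ms=0b +192.616ms=4/7b
2) 192.616ms=4/7b +192.616ms=4/7b
3) 385.233ms=8/7b +192.616ms=4/7b
4) 577.849ms=12/7b +192.616ms=4/7b
5) 770.465ms=16/7b +192.616ms=4/7b
6) 963.082ms=20/7b +192.616ms=4/7b
7) 1155.698ms=24/7b +192.616ms=4/7b
8) 1348.315ms=4b +674.157ms=2b
9) 2022.472ms=6b +674.157ms=2b
Σ=8b of 8 (178bpm 4/4) — PASS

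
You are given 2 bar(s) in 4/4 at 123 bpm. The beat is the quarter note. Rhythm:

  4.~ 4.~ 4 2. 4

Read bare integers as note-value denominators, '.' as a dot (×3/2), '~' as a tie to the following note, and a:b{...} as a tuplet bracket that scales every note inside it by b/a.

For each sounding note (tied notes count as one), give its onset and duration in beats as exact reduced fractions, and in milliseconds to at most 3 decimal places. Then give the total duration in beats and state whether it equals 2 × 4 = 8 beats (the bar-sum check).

1) 0.0ms=0b +1951.22ms=4b
2) 1951.22ms=4b +1463.415ms=3b
3) 3414.634ms=7b +487.805ms=1b
Σ=8b of 8 (123bpm 4/4) — PASS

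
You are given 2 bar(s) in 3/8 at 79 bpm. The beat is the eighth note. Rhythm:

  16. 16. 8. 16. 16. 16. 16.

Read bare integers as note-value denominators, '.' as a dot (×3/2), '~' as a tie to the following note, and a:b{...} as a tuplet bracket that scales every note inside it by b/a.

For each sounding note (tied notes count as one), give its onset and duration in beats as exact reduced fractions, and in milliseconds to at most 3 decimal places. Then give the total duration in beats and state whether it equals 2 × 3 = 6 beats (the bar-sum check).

1) 0.0ms=0b +569.62ms=3/4b
2) 569.62ms=3/4b +569.62ms=3/4b
3) 1139.241ms=3/2b +1139.241ms=3/2b
4) 2278.481ms=3b +569.62ms=3/4b
5) 2848.101ms=15/4b +569.62ms=3/4b
6) 3417.722ms=9/2b +569.62ms=3/4b
7) 3987.342ms=21/4b +569.62ms=3/4b
Σ=6b of 6 (79bpm 3/8) — PASS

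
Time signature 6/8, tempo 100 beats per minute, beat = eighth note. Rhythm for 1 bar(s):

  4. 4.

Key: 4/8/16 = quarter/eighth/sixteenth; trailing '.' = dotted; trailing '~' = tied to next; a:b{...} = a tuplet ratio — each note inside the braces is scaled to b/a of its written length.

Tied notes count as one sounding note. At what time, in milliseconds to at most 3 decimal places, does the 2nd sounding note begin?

1. 0.0ms @ 0 + 1800.0ms (3)
2. 1800.0ms @ 3 + 1800.0ms (3)

note 2 onset = 3b = 1800.0ms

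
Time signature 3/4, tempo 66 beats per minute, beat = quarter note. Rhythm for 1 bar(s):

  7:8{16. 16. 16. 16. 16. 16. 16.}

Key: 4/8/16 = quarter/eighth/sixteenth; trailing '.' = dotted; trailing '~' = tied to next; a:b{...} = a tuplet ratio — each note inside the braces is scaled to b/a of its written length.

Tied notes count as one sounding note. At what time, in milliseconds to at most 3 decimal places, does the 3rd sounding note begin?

1. 0.0ms @ 0 + 389.61ms (3/7)
2. 389.61ms @ 3/7 + 389.61ms (3/7)
3. 779.221ms @ 6/7 + 389.61ms (3/7)
4. 1168.831ms @ 9/7 + 389.61ms (3/7)
5. 1558.442ms @ 12/7 + 389.61ms (3/7)
6. 1948.052ms @ 15/7 + 389.61ms (3/7)
7. 2337.662ms @ 18/7 + 389.61ms (3/7)

note 3 onset = 6/7b = 779.221ms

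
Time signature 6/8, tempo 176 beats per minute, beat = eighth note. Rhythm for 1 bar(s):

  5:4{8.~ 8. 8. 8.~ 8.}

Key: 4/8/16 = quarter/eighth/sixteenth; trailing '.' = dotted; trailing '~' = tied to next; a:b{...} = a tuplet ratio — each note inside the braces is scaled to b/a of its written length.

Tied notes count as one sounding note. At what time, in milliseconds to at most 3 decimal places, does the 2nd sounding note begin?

1. 0.0ms @ 0 + 818.182ms (12/5)
2. 818.182ms @ 12/5 + 409.091ms (6/5)
3. 1227.273ms @ 18/5 + 818.182ms (12/5)

note 2 onset = 12/5b = 818.182ms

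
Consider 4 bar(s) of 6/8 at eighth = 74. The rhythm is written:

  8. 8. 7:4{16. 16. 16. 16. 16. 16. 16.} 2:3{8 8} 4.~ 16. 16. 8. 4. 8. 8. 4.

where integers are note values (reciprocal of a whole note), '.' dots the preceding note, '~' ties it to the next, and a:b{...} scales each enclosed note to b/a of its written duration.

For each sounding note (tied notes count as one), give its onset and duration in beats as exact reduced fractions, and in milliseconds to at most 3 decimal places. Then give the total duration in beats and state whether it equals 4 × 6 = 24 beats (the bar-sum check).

1) 0.0ms=0b +1216.216ms=3/2b
2) 1216.216ms=3/2b +1216.216ms=3/2b
3) 2432.432ms=3b +347.49ms=3/7b
4) 2779.923ms=24/7b +347.49ms=3/7b
5) 3127.413ms=27/7b +347.49ms=3/7b
6) 3474.903ms=30/7b +347.49ms=3/7b
7) 3822.394ms=33/7b +347.49ms=3/7b
8) 4169.884ms=36/7b +347.49ms=3/7b
9) 4517.375ms=39/7b +347.49ms=3/7b
10) 4864.865ms=6b +1216.216ms=3/2b
11) 6081.081ms=15/2b +1216.216ms=3/2b
12) 7297.297ms=9b +3040.541ms=15/4b
13) 10337.838ms=51/4b +608.108ms=3/4b
14) 10945.946ms=27/2b +1216.216ms=3/2b
15) 12162.162ms=15b +2432.432ms=3b
16) 14594.595ms=18b +1216.216ms=3/2b
17) 15810.811ms=39/2b +1216.216ms=3/2b
18) 17027.027ms=21b +2432.432ms=3b
Σ=24b of 24 (74bpm 6/8) — PASS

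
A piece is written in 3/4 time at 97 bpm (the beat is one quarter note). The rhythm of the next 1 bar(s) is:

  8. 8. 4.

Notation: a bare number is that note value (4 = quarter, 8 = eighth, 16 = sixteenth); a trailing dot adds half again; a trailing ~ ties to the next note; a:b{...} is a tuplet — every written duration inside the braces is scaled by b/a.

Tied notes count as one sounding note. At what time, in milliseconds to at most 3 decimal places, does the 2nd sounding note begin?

1. 0.0ms @ 0 + 463.918ms (3/4)
2. 463.918ms @ 3/4 + 463.918ms (3/4)
3. 927.835ms @ 3/2 + 927.835ms (3/2)

note 2 onset = 3/4b = 463.918ms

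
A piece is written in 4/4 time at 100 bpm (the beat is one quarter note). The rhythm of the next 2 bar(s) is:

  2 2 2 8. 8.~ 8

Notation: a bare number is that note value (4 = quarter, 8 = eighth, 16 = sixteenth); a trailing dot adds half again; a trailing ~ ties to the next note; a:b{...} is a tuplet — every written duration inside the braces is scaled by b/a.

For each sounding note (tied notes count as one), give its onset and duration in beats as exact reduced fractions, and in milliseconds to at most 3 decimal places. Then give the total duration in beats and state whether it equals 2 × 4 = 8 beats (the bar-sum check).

1) 0.0ms=0b +1200.0ms=2b
2) 1200.0ms=2b +1200.0ms=2b
3) 2400.0ms=4b +1200.0ms=2b
4) 3600.0ms=6b +450.0ms=3/4b
5) 4050.0ms=27/4b +750.0ms=5/4b
Σ=8b of 8 (100bpm 4/4) — PASS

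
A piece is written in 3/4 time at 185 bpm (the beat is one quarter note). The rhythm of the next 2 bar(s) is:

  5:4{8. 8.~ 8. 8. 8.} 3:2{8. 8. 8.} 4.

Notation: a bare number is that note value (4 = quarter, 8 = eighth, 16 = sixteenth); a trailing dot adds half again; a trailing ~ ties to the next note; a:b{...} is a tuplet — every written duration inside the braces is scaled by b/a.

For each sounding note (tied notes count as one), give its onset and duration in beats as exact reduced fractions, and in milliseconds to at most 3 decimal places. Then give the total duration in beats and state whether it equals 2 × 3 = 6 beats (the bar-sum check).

1) 0.0ms=0b +194.595ms=3/5b
2) 194.595ms=3/5b +389.189ms=6/5b
3) 583.784ms=9/5b +194.595ms=3/5b
4) 778.378ms=12/5b +194.595ms=3/5b
5) 972.973ms=3b +162.162ms=1/2b
6) 1135.135ms=7/2b +162.162ms=1/2b
7) 1297.297ms=4b +162.162ms=1/2b
8) 1459.459ms=9/2b +486.486ms=3/2b
Σ=6b of 6 (185bpm 3/4) — PASS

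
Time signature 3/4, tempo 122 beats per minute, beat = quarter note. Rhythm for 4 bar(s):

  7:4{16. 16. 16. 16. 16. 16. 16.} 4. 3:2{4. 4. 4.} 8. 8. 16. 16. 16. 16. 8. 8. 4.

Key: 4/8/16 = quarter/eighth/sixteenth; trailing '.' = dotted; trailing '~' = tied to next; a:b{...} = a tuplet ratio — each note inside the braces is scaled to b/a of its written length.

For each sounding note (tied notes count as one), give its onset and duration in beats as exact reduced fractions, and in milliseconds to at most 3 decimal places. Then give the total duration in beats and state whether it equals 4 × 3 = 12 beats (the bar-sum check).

1) 0.0ms=0b +105.386ms=3/14b
2) 105.386ms=3/14b +105.386ms=3/14b
3) 210.773ms=3/7b +105.386ms=3/14b
4) 316.159ms=9/14b +105.386ms=3/14b
5) 421.546ms=6/7b +105.386ms=3/14b
6) 526.932ms=15/14b +105.386ms=3/14b
7) 632.319ms=9/7b +105.386ms=3/14b
8) 737.705ms=3/2b +737.705ms=3/2b
9) 1475.41ms=3b +491.803ms=1b
10) 1967.213ms=4b +491.803ms=1b
11) 2459.016ms=5b +491.803ms=1b
12) 2950.82ms=6b +368.852ms=3/4b
13) 3319.672ms=27/4b +368.852ms=3/4b
14) 3688.525ms=15/2b +184.426ms=3/8b
15) 3872.951ms=63/8b +184.426ms=3/8b
16) 4057.377ms=33/4b +184.426ms=3/8b
17) 4241.803ms=69/8b +184.426ms=3/8b
18) 4426.23ms=9b +368.852ms=3/4b
19) 4795.082ms=39/4b +368.852ms=3/4b
20) 5163.934ms=21/2b +737.705ms=3/2b
Σ=12b of 12 (122bpm 3/4) — PASS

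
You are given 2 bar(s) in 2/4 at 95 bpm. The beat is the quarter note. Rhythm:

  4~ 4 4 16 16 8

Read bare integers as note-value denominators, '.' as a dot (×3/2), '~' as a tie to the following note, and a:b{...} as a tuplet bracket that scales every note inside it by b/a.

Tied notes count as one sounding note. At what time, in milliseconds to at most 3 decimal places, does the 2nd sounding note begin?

note 2 onset = 2b = 1263.158ms

1. 0.0ms @ 0 + 1263.158ms (2)
2. 1263.158ms @ 2 + 631.579ms (1)
3. 1894.737ms @ 3 + 157.895ms (1/4)
4. 2052.632ms @ 13/4 + 157.895ms (1/4)
5. 2210.526ms @ 7/2 + 315.789ms (1/2)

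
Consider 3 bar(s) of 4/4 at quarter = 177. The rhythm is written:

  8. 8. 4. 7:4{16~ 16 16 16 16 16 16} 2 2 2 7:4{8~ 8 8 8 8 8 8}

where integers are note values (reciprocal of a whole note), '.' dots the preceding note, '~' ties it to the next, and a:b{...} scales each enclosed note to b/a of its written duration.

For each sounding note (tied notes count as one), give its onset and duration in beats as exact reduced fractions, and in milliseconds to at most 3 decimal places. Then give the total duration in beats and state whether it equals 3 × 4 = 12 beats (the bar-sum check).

1) 0.0ms=0b +254.237ms=3/4b
2) 254.237ms=3/4b +254.237ms=3/4b
3) 508.475ms=3/2b +508.475ms=3/2b
4) 1016.949ms=3b +96.852ms=2/7b
5) 1113.801ms=23/7b +48.426ms=1/7b
6) 1162.228ms=24/7b +48.426ms=1/7b
7) 1210.654ms=25/7b +48.426ms=1/7b
8) 1259.08ms=26/7b +48.426ms=1/7b
9) 1307.506ms=27/7b +48.426ms=1/7b
10) 1355.932ms=4b +677.966ms=2b
11) 2033.898ms=6b +677.966ms=2b
12) 2711.864ms=8b +677.966ms=2b
13) 3389.831ms=10b +193.705ms=4/7b
14) 3583.535ms=74/7b +96.852ms=2/7b
15) 3680.387ms=76/7b +96.852ms=2/7b
16) 3777.24ms=78/7b +96.852ms=2/7b
17) 3874.092ms=80/7b +96.852ms=2/7b
18) 3970.944ms=82/7b +96.852ms=2/7b
Σ=12b of 12 (177bpm 4/4) — PASS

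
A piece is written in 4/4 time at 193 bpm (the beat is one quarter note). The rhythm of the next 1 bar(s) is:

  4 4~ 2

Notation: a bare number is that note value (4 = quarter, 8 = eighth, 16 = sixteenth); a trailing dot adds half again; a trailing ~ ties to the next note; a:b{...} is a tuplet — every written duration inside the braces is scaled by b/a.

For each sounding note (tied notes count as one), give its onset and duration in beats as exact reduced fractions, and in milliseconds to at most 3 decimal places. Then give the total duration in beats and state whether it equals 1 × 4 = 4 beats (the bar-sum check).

1) 0.0ms=0b +310.881ms=1b
2) 310.881ms=1b +932.642ms=3b
Σ=4b of 4 (193bpm 4/4) — PASS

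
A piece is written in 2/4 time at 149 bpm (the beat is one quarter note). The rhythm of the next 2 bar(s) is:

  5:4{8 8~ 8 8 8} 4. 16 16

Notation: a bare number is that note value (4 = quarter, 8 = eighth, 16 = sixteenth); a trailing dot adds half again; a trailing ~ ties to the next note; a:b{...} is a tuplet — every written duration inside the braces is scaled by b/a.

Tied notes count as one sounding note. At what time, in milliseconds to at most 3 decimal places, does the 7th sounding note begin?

note 7 onset = 15/4b = 1510.067ms

1. 0.0ms @ 0 + 161.074ms (2/5)
2. 161.074ms @ 2/5 + 322.148ms (4/5)
3. 483.221ms @ 6/5 + 161.074ms (2/5)
4. 644.295ms @ 8/5 + 161.074ms (2/5)
5. 805.369ms @ 2 + 604.027ms (3/2)
6. 1409.396ms @ 7/2 + 100.671ms (1/4)
7. 1510.067ms @ 15/4 + 100.671ms (1/4)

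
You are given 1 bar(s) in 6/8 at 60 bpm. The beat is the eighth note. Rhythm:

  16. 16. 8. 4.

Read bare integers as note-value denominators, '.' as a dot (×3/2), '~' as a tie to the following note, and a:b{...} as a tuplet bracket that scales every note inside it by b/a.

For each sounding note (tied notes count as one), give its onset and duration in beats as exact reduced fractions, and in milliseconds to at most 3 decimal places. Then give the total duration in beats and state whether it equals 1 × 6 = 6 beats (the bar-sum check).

1) 0.0ms=0b +750.0ms=3/4b
2) 750.0ms=3/4b +750.0ms=3/4b
3) 1500.0ms=3/2b +1500.0ms=3/2b
4) 3000.0ms=3b +3000.0ms=3b
Σ=6b of 6 (60bpm 6/8) — PASS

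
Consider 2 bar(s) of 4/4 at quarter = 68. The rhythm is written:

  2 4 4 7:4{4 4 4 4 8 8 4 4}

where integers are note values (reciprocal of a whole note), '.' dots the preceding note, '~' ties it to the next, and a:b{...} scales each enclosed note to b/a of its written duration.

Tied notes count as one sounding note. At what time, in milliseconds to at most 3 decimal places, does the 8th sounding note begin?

1. 0.0ms @ 0 + 1764.706ms (2)
2. 1764.706ms @ 2 + 882.353ms (1)
3. 2647.059ms @ 3 + 882.353ms (1)
4. 3529.412ms @ 4 + 504.202ms (4/7)
5. 4033.613ms @ 32/7 + 504.202ms (4/7)
6. 4537.815ms @ 36/7 + 504.202ms (4/7)
7. 5042.017ms @ 40/7 + 504.202ms (4/7)
8. 5546.218ms @ 44/7 + 252.101ms (2/7)
9. 5798.319ms @ 46/7 + 252.101ms (2/7)
10. 6050.42ms @ 48/7 + 504.202ms (4/7)
11. 6554.622ms @ 52/7 + 504.202ms (4/7)

note 8 onset = 44/7b = 5546.218ms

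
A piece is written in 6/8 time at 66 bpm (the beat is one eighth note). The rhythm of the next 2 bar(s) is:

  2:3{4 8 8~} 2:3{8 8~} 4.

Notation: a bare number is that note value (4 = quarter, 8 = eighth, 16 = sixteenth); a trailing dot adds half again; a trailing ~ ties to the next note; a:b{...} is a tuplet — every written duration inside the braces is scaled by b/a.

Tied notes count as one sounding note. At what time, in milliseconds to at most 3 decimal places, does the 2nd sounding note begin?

note 2 onset = 3b = 2727.273ms

1. 0.0ms @ 0 + 2727.273ms (3)
2. 2727.273ms @ 3 + 1363.636ms (3/2)
3. 4090.909ms @ 9/2 + 2727.273ms (3)
4. 6818.182ms @ 15/2 + 4090.909ms (9/2)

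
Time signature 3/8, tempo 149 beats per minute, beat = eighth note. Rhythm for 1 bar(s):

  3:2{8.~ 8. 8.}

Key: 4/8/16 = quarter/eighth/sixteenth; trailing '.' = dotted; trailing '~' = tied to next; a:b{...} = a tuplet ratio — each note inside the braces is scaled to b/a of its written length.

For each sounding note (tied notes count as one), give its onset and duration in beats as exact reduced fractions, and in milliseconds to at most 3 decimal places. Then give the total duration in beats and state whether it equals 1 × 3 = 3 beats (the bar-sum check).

1) 0.0ms=0b +805.369ms=2b
2) 805.369ms=2b +402.685ms=1b
Σ=3b of 3 (149bpm 3/8) — PASS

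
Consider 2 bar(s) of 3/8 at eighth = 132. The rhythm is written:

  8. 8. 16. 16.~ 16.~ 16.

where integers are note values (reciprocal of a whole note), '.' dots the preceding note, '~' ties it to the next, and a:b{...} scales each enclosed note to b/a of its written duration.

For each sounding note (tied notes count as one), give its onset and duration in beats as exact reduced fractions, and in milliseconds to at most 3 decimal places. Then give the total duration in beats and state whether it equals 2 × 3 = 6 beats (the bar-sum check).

1) 0.0ms=0b +681.818ms=3/2b
2) 681.818ms=3/2b +681.818ms=3/2b
3) 1363.636ms=3b +340.909ms=3/4b
4) 1704.545ms=15/4b +1022.727ms=9/4b
Σ=6b of 6 (132bpm 3/8) — PASS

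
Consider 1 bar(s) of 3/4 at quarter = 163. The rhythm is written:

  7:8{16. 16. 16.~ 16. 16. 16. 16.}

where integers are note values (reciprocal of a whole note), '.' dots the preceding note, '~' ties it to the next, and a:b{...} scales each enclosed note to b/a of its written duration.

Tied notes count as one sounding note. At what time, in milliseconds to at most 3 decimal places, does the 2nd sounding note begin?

note 2 onset = 3/7b = 157.756ms

1. 0.0ms @ 0 + 157.756ms (3/7)
2. 157.756ms @ 3/7 + 157.756ms (3/7)
3. 315.513ms @ 6/7 + 315.513ms (6/7)
4. 631.025ms @ 12/7 + 157.756ms (3/7)
5. 788.782ms @ 15/7 + 157.756ms (3/7)
6. 946.538ms @ 18/7 + 157.756ms (3/7)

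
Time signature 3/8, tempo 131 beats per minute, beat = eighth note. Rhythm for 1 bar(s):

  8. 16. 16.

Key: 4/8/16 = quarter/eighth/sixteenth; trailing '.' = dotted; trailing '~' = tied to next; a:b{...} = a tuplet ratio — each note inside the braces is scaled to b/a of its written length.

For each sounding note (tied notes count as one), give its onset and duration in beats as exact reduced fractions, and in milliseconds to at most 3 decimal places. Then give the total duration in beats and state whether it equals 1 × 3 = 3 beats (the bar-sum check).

1) 0.0ms=0b +687.023ms=3/2b
2) 687.023ms=3/2b +343.511ms=3/4b
3) 1030.534ms=9/4b +343.511ms=3/4b
Σ=3b of 3 (131bpm 3/8) — PASS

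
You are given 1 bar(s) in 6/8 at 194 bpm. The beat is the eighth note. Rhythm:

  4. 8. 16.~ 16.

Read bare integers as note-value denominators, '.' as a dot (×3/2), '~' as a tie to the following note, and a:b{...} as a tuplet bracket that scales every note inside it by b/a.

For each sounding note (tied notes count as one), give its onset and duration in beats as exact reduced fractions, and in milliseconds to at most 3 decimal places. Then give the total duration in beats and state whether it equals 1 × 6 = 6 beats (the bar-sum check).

1) 0.0ms=0b +927.835ms=3b
2) 927.835ms=3b +463.918ms=3/2b
3) 1391.753ms=9/2b +463.918ms=3/2b
Σ=6b of 6 (194bpm 6/8) — PASS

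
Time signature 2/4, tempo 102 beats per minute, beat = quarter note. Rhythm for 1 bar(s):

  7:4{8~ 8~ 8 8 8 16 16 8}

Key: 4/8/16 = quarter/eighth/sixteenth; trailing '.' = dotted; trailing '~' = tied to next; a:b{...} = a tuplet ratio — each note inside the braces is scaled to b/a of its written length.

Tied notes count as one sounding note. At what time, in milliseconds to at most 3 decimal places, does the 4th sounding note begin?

1. 0.0ms @ 0 + 504.202ms (6/7)
2. 504.202ms @ 6/7 + 168.067ms (2/7)
3. 672.269ms @ 8/7 + 168.067ms (2/7)
4. 840.336ms @ 10/7 + 84.034ms (1/7)
5. 924.37ms @ 11/7 + 84.034ms (1/7)
6. 1008.403ms @ 12/7 + 168.067ms (2/7)

note 4 onset = 10/7b = 840.336ms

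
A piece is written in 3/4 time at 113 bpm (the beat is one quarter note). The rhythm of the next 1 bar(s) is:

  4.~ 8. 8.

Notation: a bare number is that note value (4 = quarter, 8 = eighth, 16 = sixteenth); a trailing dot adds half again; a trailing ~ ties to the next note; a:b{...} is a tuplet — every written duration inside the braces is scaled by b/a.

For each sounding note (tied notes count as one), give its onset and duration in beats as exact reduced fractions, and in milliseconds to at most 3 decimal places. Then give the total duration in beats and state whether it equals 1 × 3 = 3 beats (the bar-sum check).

1) 0.0ms=0b +1194.69ms=9/4b
2) 1194.69ms=9/4b +398.23ms=3/4b
Σ=3b of 3 (113bpm 3/4) — PASS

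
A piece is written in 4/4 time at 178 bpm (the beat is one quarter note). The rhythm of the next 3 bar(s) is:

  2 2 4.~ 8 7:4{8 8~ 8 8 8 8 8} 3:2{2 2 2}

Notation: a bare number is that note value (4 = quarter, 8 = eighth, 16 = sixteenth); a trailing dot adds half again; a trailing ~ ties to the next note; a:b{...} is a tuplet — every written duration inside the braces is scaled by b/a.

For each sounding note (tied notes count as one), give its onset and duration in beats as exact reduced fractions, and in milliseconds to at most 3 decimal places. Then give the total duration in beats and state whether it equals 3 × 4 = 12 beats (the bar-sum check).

1) 0.0ms=0b +674.157ms=2b
2) 674.157ms=2b +674.157ms=2b
3) 1348.315ms=4b +674.157ms=2b
4) 2022.472ms=6b +96.308ms=2/7b
5) 2118.78ms=44/7b +192.616ms=4/7b
6) 2311.396ms=48/7b +96.308ms=2/7b
7) 2407.705ms=50/7b +96.308ms=2/7b
8) 2504.013ms=52/7b +96.308ms=2/7b
9) 2600.321ms=54/7b +96.308ms=2/7b
10) 2696.629ms=8b +449.438ms=4/3b
11) 3146.067ms=28/3b +449.438ms=4/3b
12) 3595.506ms=32/3b +449.438ms=4/3b
Σ=12b of 12 (178bpm 4/4) — PASS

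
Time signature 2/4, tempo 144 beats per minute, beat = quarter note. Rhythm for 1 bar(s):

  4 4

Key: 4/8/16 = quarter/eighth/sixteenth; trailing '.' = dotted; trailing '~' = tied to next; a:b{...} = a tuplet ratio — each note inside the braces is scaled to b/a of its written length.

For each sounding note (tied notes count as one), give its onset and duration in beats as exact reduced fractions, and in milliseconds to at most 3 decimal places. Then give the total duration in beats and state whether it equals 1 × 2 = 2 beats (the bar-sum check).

1) 0.0ms=0b +416.667ms=1b
2) 416.667ms=1b +416.667ms=1b
Σ=2b of 2 (144bpm 2/4) — PASS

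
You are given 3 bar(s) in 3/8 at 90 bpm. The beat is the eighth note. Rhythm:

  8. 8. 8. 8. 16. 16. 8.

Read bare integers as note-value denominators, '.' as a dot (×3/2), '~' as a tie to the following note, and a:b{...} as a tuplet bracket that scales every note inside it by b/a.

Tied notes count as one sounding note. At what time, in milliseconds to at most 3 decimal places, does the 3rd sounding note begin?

1. 0.0ms @ 0 + 1000.0ms (3/2)
2. 1000.0ms @ 3/2 + 1000.0ms (3/2)
3. 2000.0ms @ 3 + 1000.0ms (3/2)
4. 3000.0ms @ 9/2 + 1000.0ms (3/2)
5. 4000.0ms @ 6 + 500.0ms (3/4)
6. 4500.0ms @ 27/4 + 500.0ms (3/4)
7. 5000.0ms @ 15/2 + 1000.0ms (3/2)

note 3 onset = 3b = 2000.0ms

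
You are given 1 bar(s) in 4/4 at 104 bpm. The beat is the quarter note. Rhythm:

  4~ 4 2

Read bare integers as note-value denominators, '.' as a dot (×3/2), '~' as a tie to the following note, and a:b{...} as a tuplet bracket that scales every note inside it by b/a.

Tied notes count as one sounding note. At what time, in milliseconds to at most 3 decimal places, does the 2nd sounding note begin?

1. 0.0ms @ 0 + 1153.846ms (2)
2. 1153.846ms @ 2 + 1153.846ms (2)

note 2 onset = 2b = 1153.846ms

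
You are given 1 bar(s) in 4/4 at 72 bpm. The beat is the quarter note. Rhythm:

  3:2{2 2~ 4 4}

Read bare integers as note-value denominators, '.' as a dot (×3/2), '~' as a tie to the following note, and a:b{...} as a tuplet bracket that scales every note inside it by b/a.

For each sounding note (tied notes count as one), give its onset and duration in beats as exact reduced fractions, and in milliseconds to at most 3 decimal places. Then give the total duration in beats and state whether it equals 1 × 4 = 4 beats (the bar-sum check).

1) 0.0ms=0b +1111.111ms=4/3b
2) 1111.111ms=4/3b +1666.667ms=2b
3) 2777.778ms=10/3b +555.556ms=2/3b
Σ=4b of 4 (72bpm 4/4) — PASS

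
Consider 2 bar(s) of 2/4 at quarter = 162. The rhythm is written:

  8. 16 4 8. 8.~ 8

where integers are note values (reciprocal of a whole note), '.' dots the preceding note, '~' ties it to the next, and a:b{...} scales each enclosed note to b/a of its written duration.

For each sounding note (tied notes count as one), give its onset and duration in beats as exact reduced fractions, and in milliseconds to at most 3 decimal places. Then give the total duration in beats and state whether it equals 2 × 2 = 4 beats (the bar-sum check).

1) 0.0ms=0b +277.778ms=3/4b
2) 277.778ms=3/4b +92.593ms=1/4b
3) 370.37ms=1b +370.37ms=1b
4) 740.741ms=2b +277.778ms=3/4b
5) 1018.519ms=11/4b +462.963ms=5/4b
Σ=4b of 4 (162bpm 2/4) — PASS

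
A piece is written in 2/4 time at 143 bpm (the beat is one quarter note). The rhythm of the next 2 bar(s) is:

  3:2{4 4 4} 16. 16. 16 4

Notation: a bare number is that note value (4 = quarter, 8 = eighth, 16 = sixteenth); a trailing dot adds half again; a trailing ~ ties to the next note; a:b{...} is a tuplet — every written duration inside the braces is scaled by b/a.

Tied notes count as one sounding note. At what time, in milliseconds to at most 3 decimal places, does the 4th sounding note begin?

note 4 onset = 2b = 839.161ms

1. 0.0ms @ 0 + 279.72ms (2/3)
2. 279.72ms @ 2/3 + 279.72ms (2/3)
3. 559.441ms @ 4/3 + 279.72ms (2/3)
4. 839.161ms @ 2 + 157.343ms (3/8)
5. 996.503ms @ 19/8 + 157.343ms (3/8)
6. 1153.846ms @ 11/4 + 104.895ms (1/4)
7. 1258.741ms @ 3 + 419.58ms (1)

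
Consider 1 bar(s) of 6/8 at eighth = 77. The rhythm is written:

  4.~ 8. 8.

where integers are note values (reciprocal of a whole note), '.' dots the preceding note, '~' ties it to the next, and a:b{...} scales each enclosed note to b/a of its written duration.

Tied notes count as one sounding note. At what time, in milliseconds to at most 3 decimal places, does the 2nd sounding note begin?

1. 0.0ms @ 0 + 3506.494ms (9/2)
2. 3506.494ms @ 9/2 + 1168.831ms (3/2)

note 2 onset = 9/2b = 3506.494ms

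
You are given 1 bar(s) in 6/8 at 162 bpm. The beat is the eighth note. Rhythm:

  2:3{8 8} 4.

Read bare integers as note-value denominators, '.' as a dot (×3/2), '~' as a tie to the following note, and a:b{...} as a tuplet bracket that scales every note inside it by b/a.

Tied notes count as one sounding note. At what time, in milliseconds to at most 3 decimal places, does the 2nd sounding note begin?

1. 0.0ms @ 0 + 555.556ms (3/2)
2. 555.556ms @ 3/2 + 555.556ms (3/2)
3. 1111.111ms @ 3 + 1111.111ms (3)

note 2 onset = 3/2b = 555.556ms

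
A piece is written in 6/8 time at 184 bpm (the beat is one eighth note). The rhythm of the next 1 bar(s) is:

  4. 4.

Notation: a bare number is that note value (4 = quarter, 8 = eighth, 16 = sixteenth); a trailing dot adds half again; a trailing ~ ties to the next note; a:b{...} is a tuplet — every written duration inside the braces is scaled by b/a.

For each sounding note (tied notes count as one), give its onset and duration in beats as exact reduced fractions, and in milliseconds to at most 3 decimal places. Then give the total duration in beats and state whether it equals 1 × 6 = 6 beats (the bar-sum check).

1) 0.0ms=0b +978.261ms=3b
2) 978.261ms=3b +978.261ms=3b
Σ=6b of 6 (184bpm 6/8) — PASS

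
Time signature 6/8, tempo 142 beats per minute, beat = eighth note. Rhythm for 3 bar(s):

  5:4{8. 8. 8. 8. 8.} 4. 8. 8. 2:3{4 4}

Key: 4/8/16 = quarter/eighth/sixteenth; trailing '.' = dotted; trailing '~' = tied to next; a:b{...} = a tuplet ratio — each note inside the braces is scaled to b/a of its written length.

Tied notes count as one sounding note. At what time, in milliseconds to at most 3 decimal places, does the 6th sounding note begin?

1. 0.0ms @ 0 + 507.042ms (6/5)
2. 507.042ms @ 6/5 + 507.042ms (6/5)
3. 1014.085ms @ 12/5 + 507.042ms (6/5)
4. 1521.127ms @ 18/5 + 507.042ms (6/5)
5. 2028.169ms @ 24/5 + 507.042ms (6/5)
6. 2535.211ms @ 6 + 1267.606ms (3)
7. 3802.817ms @ 9 + 633.803ms (3/2)
8. 4436.62ms @ 21/2 + 633.803ms (3/2)
9. 5070.423ms @ 12 + 1267.606ms (3)
10. 6338.028ms @ 15 + 1267.606ms (3)

note 6 onset = 6b = 2535.211ms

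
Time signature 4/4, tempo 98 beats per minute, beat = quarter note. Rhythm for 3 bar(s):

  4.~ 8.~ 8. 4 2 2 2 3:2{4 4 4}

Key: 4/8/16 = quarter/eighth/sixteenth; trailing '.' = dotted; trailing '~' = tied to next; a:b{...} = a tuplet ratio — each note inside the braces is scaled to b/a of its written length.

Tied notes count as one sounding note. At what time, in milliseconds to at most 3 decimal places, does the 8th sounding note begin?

1. 0.0ms @ 0 + 1836.735ms (3)
2. 1836.735ms @ 3 + 612.245ms (1)
3. 2448.98ms @ 4 + 1224.49ms (2)
4. 3673.469ms @ 6 + 1224.49ms (2)
5. 4897.959ms @ 8 + 1224.49ms (2)
6. 6122.449ms @ 10 + 408.163ms (2/3)
7. 6530.612ms @ 32/3 + 408.163ms (2/3)
8. 6938.776ms @ 34/3 + 408.163ms (2/3)

note 8 onset = 34/3b = 6938.776ms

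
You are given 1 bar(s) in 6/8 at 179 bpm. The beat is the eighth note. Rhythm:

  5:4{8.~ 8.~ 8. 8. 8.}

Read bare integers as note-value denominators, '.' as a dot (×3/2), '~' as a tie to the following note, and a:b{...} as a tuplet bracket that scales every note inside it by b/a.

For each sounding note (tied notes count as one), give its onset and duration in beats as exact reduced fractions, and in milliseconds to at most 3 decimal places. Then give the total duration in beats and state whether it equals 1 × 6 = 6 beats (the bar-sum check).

1) 0.0ms=0b +1206.704ms=18/5b
2) 1206.704ms=18/5b +402.235ms=6/5b
3) 1608.939ms=24/5b +402.235ms=6/5b
Σ=6b of 6 (179bpm 6/8) — PASS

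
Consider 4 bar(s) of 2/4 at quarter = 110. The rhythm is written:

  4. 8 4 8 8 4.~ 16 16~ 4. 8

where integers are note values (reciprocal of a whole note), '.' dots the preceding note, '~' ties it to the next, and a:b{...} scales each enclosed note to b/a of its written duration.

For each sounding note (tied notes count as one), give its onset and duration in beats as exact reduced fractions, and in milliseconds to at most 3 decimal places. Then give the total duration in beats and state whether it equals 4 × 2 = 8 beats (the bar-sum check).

1) 0.0ms=0b +818.182ms=3/2b
2) 818.182ms=3/2b +272.727ms=1/2b
3) 1090.909ms=2b +545.455ms=1b
4) 1636.364ms=3b +272.727ms=1/2b
5) 1909.091ms=7/2b +272.727ms=1/2b
6) 2181.818ms=4b +954.545ms=7/4b
7) 3136.364ms=23/4b +954.545ms=7/4b
8) 4090.909ms=15/2b +272.727ms=1/2b
Σ=8b of 8 (110bpm 2/4) — PASS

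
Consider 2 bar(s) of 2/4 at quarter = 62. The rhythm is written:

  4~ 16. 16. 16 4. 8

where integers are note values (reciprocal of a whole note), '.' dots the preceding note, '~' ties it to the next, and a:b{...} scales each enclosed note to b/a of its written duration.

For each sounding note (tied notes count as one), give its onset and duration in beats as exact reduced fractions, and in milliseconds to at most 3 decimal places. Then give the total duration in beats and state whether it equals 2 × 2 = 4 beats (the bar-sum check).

1) 0.0ms=0b +1330.645ms=11/8b
2) 1330.645ms=11/8b +362.903ms=3/8b
3) 1693.548ms=7/4b +241.935ms=1/4b
4) 1935.484ms=2b +1451.613ms=3/2b
5) 3387.097ms=7/2b +483.871ms=1/2b
Σ=4b of 4 (62bpm 2/4) — PASS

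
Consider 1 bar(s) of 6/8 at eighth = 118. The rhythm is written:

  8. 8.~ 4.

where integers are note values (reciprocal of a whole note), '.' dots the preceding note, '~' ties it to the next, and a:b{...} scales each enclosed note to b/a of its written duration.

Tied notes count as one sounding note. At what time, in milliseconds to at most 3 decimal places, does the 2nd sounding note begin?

note 2 onset = 3/2b = 762.712ms

1. 0.0ms @ 0 + 762.712ms (3/2)
2. 762.712ms @ 3/2 + 2288.136ms (9/2)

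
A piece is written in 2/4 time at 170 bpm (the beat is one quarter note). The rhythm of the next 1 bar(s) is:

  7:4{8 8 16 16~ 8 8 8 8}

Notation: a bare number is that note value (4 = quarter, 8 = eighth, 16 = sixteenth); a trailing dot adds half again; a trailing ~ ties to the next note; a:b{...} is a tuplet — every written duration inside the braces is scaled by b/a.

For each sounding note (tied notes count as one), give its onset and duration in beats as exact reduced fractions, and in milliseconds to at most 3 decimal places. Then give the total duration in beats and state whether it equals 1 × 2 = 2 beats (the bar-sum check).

1) 0.0ms=0b +100.84ms=2/7b
2) 100.84ms=2/7b +100.84ms=2/7b
3) 201.681ms=4/7b +50.42ms=1/7b
4) 252.101ms=5/7b +151.261ms=3/7b
5) 403.361ms=8/7b +100.84ms=2/7b
6) 504.202ms=10/7b +100.84ms=2/7b
7) 605.042ms=12/7b +100.84ms=2/7b
Σ=2b of 2 (170bpm 2/4) — PASS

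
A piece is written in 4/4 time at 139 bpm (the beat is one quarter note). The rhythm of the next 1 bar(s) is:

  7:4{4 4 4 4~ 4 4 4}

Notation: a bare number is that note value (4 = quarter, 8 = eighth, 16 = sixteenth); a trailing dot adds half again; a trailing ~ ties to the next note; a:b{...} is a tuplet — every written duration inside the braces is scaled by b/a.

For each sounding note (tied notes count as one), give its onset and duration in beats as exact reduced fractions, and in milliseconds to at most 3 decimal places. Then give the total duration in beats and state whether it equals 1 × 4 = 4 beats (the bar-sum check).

1) 0.0ms=0b +246.66ms=4/7b
2) 246.66ms=4/7b +246.66ms=4/7b
3) 493.32ms=8/7b +246.66ms=4/7b
4) 739.979ms=12/7b +493.32ms=8/7b
5) 1233.299ms=20/7b +246.66ms=4/7b
6) 1479.959ms=24/7b +246.66ms=4/7b
Σ=4b of 4 (139bpm 4/4) — PASS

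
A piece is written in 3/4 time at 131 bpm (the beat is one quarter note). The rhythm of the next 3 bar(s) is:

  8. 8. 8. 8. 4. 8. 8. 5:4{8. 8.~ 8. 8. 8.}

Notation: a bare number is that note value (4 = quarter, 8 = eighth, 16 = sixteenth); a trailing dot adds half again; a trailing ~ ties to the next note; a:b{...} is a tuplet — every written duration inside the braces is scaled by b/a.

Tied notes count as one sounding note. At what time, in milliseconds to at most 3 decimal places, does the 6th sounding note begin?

1. 0.0ms @ 0 + 343.511ms (3/4)
2. 343.511ms @ 3/4 + 343.511ms (3/4)
3. 687.023ms @ 3/2 + 343.511ms (3/4)
4. 1030.534ms @ 9/4 + 343.511ms (3/4)
5. 1374.046ms @ 3 + 687.023ms (3/2)
6. 2061.069ms @ 9/2 + 343.511ms (3/4)
7. 2404.58ms @ 21/4 + 343.511ms (3/4)
8. 2748.092ms @ 6 + 274.809ms (3/5)
9. 3022.901ms @ 33/5 + 549.618ms (6/5)
10. 3572.519ms @ 39/5 + 274.809ms (3/5)
11. 3847.328ms @ 42/5 + 274.809ms (3/5)

note 6 onset = 9/2b = 2061.069ms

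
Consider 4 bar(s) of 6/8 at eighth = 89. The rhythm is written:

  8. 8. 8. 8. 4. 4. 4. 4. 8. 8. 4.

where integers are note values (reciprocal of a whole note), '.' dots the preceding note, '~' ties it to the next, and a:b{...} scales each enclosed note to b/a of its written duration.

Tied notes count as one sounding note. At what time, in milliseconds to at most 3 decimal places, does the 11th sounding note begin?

note 11 onset = 21b = 14157.303ms

1. 0.0ms @ 0 + 1011.236ms (3/2)
2. 1011.236ms @ 3/2 + 1011.236ms (3/2)
3. 2022.472ms @ 3 + 1011.236ms (3/2)
4. 3033.708ms @ 9/2 + 1011.236ms (3/2)
5. 4044.944ms @ 6 + 2022.472ms (3)
6. 6067.416ms @ 9 + 2022.472ms (3)
7. 8089.888ms @ 12 + 2022.472ms (3)
8. 10112.36ms @ 15 + 2022.472ms (3)
9. 12134.831ms @ 18 + 1011.236ms (3/2)
10. 13146.067ms @ 39/2 + 1011.236ms (3/2)
11. 14157.303ms @ 21 + 2022.472ms (3)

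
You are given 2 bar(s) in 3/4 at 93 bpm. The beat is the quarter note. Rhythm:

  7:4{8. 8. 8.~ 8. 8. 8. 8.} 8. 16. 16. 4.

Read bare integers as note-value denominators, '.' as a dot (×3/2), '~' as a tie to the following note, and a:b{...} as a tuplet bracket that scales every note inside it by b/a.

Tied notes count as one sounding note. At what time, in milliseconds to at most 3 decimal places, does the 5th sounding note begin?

note 5 onset = 15/7b = 1382.488ms

1. 0.0ms @ 0 + 276.498ms (3/7)
2. 276.498ms @ 3/7 + 276.498ms (3/7)
3. 552.995ms @ 6/7 + 552.995ms (6/7)
4. 1105.991ms @ 12/7 + 276.498ms (3/7)
5. 1382.488ms @ 15/7 + 276.498ms (3/7)
6. 1658.986ms @ 18/7 + 276.498ms (3/7)
7. 1935.484ms @ 3 + 483.871ms (3/4)
8. 2419.355ms @ 15/4 + 241.935ms (3/8)
9. 2661.29ms @ 33/8 + 241.935ms (3/8)
10. 2903.226ms @ 9/2 + 967.742ms (3/2)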